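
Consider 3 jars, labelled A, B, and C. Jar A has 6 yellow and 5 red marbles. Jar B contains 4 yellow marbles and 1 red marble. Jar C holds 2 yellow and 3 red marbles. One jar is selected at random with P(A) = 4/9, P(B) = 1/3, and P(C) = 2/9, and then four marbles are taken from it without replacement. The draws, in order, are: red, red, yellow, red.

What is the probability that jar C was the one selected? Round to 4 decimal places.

Compute the likelihood of the observed sequence for each case: P(data | jar A) = (5/11)(4/10)(6/9)(3/8) = 1/22; P(data | jar B) = (1/5)(0/4) = 0; P(data | jar C) = (3/5)(2/4)(2/3)(1/2) = 1/10.
Multiplying each by its prior: 4/9 · 1/22 = 2/99, 1/3 · 0 = 0, 2/9 · 1/10 = 1/45; these sum to 7/165.
By Bayes' rule, P(jar C | data) = (1/45) / (7/165) = 11/21.

0.5238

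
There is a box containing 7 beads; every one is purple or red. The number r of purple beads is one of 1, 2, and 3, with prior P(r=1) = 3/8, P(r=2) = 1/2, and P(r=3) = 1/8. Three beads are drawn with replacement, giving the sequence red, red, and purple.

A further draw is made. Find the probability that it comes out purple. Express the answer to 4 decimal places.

Compute the likelihood of the observed sequence for each case: P(data | r = 1) = (6/7)(6/7)(1/7) = 36/343; P(data | r = 2) = (5/7)(5/7)(2/7) = 50/343; P(data | r = 3) = (4/7)(4/7)(3/7) = 48/343.
The prior-weighted likelihoods are 3/8 · 36/343 = 27/686, 1/2 · 50/343 = 25/343, 1/8 · 48/343 = 6/343; with total 89/686.
Dividing through by the total gives posterior P(r = 1 | data) = 27/89, P(r = 2 | data) = 50/89, P(r = 3 | data) = 12/89.
Averaging over the posterior, P(purple next | data) = (1/7)(27/89) + (2/7)(50/89) + (3/7)(12/89) = 163/623.

0.2616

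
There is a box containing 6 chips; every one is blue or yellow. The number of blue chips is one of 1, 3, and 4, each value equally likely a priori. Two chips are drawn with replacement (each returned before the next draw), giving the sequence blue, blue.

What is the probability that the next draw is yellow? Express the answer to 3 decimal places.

0.410

For each hypothesis, P(data | H) works out to: P(data | r = 1) = (1/6)(1/6) = 1/36; P(data | r = 3) = (3/6)(3/6) = 1/4; P(data | r = 4) = (4/6)(4/6) = 4/9.
Weighting by the prior gives 1/3 · 1/36 = 1/108, 1/3 · 1/4 = 1/12, 1/3 · 4/9 = 4/27; summing to 13/54.
The posterior is then P(r = 1 | data) = 1/26, P(r = 3 | data) = 9/26, P(r = 4 | data) = 8/13.
Averaging over the posterior, P(yellow next | data) = (5/6)(1/26) + (1/2)(9/26) + (1/3)(8/13) = 16/39.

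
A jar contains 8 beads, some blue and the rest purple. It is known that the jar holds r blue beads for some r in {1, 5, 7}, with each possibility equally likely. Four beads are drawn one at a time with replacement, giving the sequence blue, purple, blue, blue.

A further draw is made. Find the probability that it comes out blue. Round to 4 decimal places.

0.7384

The likelihood of the observed sequence under each hypothesis: P(data | r = 1) = (1/8)(7/8)(1/8)(1/8) = 0.001709; P(data | r = 5) = (5/8)(3/8)(5/8)(5/8) = 0.091553; P(data | r = 7) = (7/8)(1/8)(7/8)(7/8) = 0.08374.
Multiplying each by its prior: 1/3 · 0.001709 = 0.00056966, 1/3 · 0.091553 = 0.030518, 1/3 · 0.08374 = 0.027913; with total 0.059001.
The posterior is then P(r = 1 | data) = 0.0096552, P(r = 5 | data) = 0.51724, P(r = 7 | data) = 0.4731.
Averaging over the posterior, P(blue next | data) = (1/8)(0.0096552) + (5/8)(0.51724) + (7/8)(0.4731) = 0.73845.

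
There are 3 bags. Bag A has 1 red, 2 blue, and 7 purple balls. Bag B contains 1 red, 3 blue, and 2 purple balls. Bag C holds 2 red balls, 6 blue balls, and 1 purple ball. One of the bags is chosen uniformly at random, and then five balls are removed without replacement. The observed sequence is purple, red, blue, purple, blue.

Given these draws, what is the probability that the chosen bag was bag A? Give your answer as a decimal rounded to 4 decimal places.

0.1429

For each hypothesis, P(data | H) works out to: P(data | bag A) = (7/10)(1/9)(2/8)(6/7)(1/6) = 0.0027778; P(data | bag B) = (2/6)(1/5)(3/4)(1/3)(2/2) = 0.016667; P(data | bag C) = (1/9)(2/8)(6/7)(0/6) = 0.
Multiplying each by its prior: 1/3 · 0.0027778 = 0.00092593, 1/3 · 0.016667 = 0.0055556, 1/3 · 0 = 0; these sum to 0.0064815.
So P(bag A | data) = (0.00092593) / (0.0064815) = 0.14286.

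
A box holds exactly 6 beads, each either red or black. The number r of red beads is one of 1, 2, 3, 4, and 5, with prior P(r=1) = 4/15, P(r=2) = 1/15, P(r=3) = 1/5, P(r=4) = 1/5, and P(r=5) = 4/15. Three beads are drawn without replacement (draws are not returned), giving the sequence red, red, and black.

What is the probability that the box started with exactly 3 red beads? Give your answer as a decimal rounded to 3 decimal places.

Under each hypothesis, the probability of the observed sequence is: P(data | r = 1) = (1/6)(0/5) = 0; P(data | r = 2) = (2/6)(1/5)(4/4) = 1/15; P(data | r = 3) = (3/6)(2/5)(3/4) = 3/20; P(data | r = 4) = (4/6)(3/5)(2/4) = 1/5; P(data | r = 5) = (5/6)(4/5)(1/4) = 1/6.
Multiplying each by its prior: 4/15 · 0 = 0, 1/15 · 1/15 = 1/225, 1/5 · 3/20 = 3/100, 1/5 · 1/5 = 1/25, 4/15 · 1/6 = 2/45; with total 107/900.
So P(r = 3 | data) = (3/100) / (107/900) = 27/107.

0.252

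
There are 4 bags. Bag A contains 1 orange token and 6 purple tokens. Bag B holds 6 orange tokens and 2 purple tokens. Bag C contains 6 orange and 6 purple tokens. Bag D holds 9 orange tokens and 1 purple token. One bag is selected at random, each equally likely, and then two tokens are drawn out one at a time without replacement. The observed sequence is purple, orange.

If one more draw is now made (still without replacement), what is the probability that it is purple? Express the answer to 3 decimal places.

0.431

For each hypothesis, P(data | H) works out to: P(data | bag A) = (6/7)(1/6) = 0.14286; P(data | bag B) = (2/8)(6/7) = 0.21429; P(data | bag C) = (6/12)(6/11) = 0.27273; P(data | bag D) = (1/10)(9/9) = 0.1.
Multiplying each by its prior: 1/4 · 0.14286 = 0.035714, 1/4 · 0.21429 = 0.053571, 1/4 · 0.27273 = 0.068182, 1/4 · 0.1 = 0.025; with total 0.18247.
The posterior is then P(bag A | data) = 0.19573, P(bag B | data) = 0.29359, P(bag C | data) = 0.37367, P(bag D | data) = 0.13701.
The predictive probability is P(purple next | data) = (1)(0.19573) + (1/6)(0.29359) + (1/2)(0.37367) + (0)(0.13701) = 0.43149.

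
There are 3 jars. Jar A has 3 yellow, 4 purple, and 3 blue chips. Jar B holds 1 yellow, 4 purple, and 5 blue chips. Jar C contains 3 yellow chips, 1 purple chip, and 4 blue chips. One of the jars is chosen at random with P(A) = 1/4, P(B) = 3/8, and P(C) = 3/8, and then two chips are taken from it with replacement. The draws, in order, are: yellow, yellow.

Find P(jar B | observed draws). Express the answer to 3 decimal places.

The likelihood of the observed sequence under each hypothesis: P(data | jar A) = (3/10)(3/10) = 0.09; P(data | jar B) = (1/10)(1/10) = 0.01; P(data | jar C) = (3/8)(3/8) = 0.14062.
The prior-weighted likelihoods are 1/4 · 0.09 = 0.0225, 3/8 · 0.01 = 0.00375, 3/8 · 0.14062 = 0.052734; summing to 0.078984.
So P(jar B | data) = (0.00375) / (0.078984) = 0.047478.

0.047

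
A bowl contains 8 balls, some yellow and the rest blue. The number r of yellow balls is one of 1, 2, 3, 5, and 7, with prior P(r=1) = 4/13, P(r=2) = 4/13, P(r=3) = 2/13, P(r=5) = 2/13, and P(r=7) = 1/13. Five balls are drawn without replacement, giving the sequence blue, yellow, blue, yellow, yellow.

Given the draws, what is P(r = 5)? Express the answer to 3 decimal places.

For each hypothesis, P(data | H) works out to: P(data | r = 1) = (7/8)(1/7)(6/6)(0/5) = 0; P(data | r = 2) = (6/8)(2/7)(5/6)(1/5)(0/4) = 0; P(data | r = 3) = (5/8)(3/7)(4/6)(2/5)(1/4) = 1/56; P(data | r = 5) = (3/8)(5/7)(2/6)(4/5)(3/4) = 3/56; P(data | r = 7) = (1/8)(7/7)(0/6) = 0.
The prior-weighted likelihoods are 4/13 · 0 = 0, 4/13 · 0 = 0, 2/13 · 1/56 = 1/364, 2/13 · 3/56 = 3/364, 1/13 · 0 = 0; these sum to 1/91.
By Bayes' rule, P(r = 5 | data) = (3/364) / (1/91) = 3/4.

0.750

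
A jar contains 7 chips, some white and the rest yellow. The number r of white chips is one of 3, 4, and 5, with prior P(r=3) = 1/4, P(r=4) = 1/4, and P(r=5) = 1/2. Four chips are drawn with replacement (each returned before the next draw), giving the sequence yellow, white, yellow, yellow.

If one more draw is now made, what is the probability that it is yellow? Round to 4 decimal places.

For each hypothesis, P(data | H) works out to: P(data | r = 3) = (4/7)(3/7)(4/7)(4/7) = 0.079967; P(data | r = 4) = (3/7)(4/7)(3/7)(3/7) = 0.044981; P(data | r = 5) = (2/7)(5/7)(2/7)(2/7) = 0.01666.
Weighting by the prior gives 1/4 · 0.079967 = 0.019992, 1/4 · 0.044981 = 0.011245, 1/2 · 0.01666 = 0.0083299; these sum to 0.039567.
Dividing through by the total gives posterior P(r = 3 | data) = 0.50526, P(r = 4 | data) = 0.28421, P(r = 5 | data) = 0.21053.
So P(yellow next | data) = Σ P(yellow next | H) P(H | data) = (4/7)(0.50526) + (3/7)(0.28421) + (2/7)(0.21053) = 0.47068.

0.4707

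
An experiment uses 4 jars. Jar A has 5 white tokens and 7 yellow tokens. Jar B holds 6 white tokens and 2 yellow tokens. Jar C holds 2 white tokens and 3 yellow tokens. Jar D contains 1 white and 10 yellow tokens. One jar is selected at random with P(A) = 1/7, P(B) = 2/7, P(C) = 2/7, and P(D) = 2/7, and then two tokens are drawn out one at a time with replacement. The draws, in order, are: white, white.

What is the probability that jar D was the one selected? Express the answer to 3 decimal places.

Under each hypothesis, the probability of the observed sequence is: P(data | jar A) = (5/12)(5/12) = 0.17361; P(data | jar B) = (6/8)(6/8) = 0.5625; P(data | jar C) = (2/5)(2/5) = 0.16; P(data | jar D) = (1/11)(1/11) = 0.0082645.
The prior-weighted likelihoods are 1/7 · 0.17361 = 0.024802, 2/7 · 0.5625 = 0.16071, 2/7 · 0.16 = 0.045714, 2/7 · 0.0082645 = 0.0023613; with total 0.23359.
By Bayes' rule, P(jar D | data) = (0.0023613) / (0.23359) = 0.010109.

0.010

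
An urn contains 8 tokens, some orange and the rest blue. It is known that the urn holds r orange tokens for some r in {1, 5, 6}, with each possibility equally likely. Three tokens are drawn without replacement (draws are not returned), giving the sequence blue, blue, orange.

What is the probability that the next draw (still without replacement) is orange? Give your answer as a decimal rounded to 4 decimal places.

0.4286

The likelihood of the observed sequence under each hypothesis: P(data | r = 1) = (7/8)(6/7)(1/6) = 1/8; P(data | r = 5) = (3/8)(2/7)(5/6) = 5/56; P(data | r = 6) = (2/8)(1/7)(6/6) = 1/28.
Multiplying each by its prior: 1/3 · 1/8 = 1/24, 1/3 · 5/56 = 5/168, 1/3 · 1/28 = 1/84; these sum to 1/12.
Normalising, the posterior is P(r = 1 | data) = 1/2, P(r = 5 | data) = 5/14, P(r = 6 | data) = 1/7.
The predictive probability is P(orange next | data) = (0)(1/2) + (4/5)(5/14) + (1)(1/7) = 3/7.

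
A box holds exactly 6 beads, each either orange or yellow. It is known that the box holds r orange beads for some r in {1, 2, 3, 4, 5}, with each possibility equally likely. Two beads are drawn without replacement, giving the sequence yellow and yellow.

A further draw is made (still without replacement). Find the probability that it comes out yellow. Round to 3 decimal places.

0.563

Compute the likelihood of the observed sequence for each case: P(data | r = 1) = (5/6)(4/5) = 2/3; P(data | r = 2) = (4/6)(3/5) = 2/5; P(data | r = 3) = (3/6)(2/5) = 1/5; P(data | r = 4) = (2/6)(1/5) = 1/15; P(data | r = 5) = (1/6)(0/5) = 0.
The prior-weighted likelihoods are 1/5 · 2/3 = 2/15, 1/5 · 2/5 = 2/25, 1/5 · 1/5 = 1/25, 1/5 · 1/15 = 1/75, 1/5 · 0 = 0; these sum to 4/15.
Normalising, the posterior is P(r = 1 | data) = 1/2, P(r = 2 | data) = 3/10, P(r = 3 | data) = 3/20, P(r = 4 | data) = 1/20, P(r = 5 | data) = 0.
So P(yellow next | data) = Σ P(yellow next | H) P(H | data) = (3/4)(1/2) + (1/2)(3/10) + (1/4)(3/20) + (0)(1/20) = 9/16.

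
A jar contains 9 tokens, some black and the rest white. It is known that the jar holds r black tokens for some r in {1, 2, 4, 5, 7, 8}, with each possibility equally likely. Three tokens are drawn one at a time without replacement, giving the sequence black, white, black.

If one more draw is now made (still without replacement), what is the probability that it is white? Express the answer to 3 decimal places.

0.367

Under each hypothesis, the probability of the observed sequence is: P(data | r = 1) = (1/9)(8/8)(0/7) = 0; P(data | r = 2) = (2/9)(7/8)(1/7) = 1/36; P(data | r = 4) = (4/9)(5/8)(3/7) = 5/42; P(data | r = 5) = (5/9)(4/8)(4/7) = 10/63; P(data | r = 7) = (7/9)(2/8)(6/7) = 1/6; P(data | r = 8) = (8/9)(1/8)(7/7) = 1/9.
Multiplying each by its prior: 1/6 · 0 = 0, 1/6 · 1/36 = 1/216, 1/6 · 5/42 = 5/252, 1/6 · 10/63 = 5/189, 1/6 · 1/6 = 1/36, 1/6 · 1/9 = 1/54; these sum to 7/72.
The posterior is then P(r = 1 | data) = 0, P(r = 2 | data) = 1/21, P(r = 4 | data) = 10/49, P(r = 5 | data) = 40/147, P(r = 7 | data) = 2/7, P(r = 8 | data) = 4/21.
Averaging over the posterior, P(white next | data) = (1)(1/21) + (2/3)(10/49) + (1/2)(40/147) + (1/6)(2/7) + (0)(4/21) = 18/49.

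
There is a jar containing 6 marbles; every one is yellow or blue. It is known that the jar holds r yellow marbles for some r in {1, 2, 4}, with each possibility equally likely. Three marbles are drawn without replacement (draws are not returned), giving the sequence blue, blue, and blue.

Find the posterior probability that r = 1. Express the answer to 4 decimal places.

0.7143

Compute the likelihood of the observed sequence for each case: P(data | r = 1) = (5/6)(4/5)(3/4) = 1/2; P(data | r = 2) = (4/6)(3/5)(2/4) = 1/5; P(data | r = 4) = (2/6)(1/5)(0/4) = 0.
The prior-weighted likelihoods are 1/3 · 1/2 = 1/6, 1/3 · 1/5 = 1/15, 1/3 · 0 = 0; summing to 7/30.
By Bayes' rule, P(r = 1 | data) = (1/6) / (7/30) = 5/7.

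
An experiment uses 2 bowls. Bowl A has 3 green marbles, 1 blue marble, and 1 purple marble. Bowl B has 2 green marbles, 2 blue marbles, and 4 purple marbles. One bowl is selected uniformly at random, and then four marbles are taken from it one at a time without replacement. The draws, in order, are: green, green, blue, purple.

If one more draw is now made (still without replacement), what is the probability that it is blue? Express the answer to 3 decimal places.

Under each hypothesis, the probability of the observed sequence is: P(data | bowl A) = (3/5)(2/4)(1/3)(1/2) = 1/20; P(data | bowl B) = (2/8)(1/7)(2/6)(4/5) = 1/105.
Multiplying each by its prior: 1/2 · 1/20 = 1/40, 1/2 · 1/105 = 1/210; summing to 5/168.
Dividing through by the total gives posterior P(bowl A | data) = 21/25, P(bowl B | data) = 4/25.
The predictive probability is P(blue next | data) = (0)(21/25) + (1/4)(4/25) = 1/25.

0.040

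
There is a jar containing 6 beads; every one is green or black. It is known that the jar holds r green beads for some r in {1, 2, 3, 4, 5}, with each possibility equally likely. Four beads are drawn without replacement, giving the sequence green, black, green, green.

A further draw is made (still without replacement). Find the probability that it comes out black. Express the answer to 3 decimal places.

Compute the likelihood of the observed sequence for each case: P(data | r = 1) = (1/6)(5/5)(0/4) = 0; P(data | r = 2) = (2/6)(4/5)(1/4)(0/3) = 0; P(data | r = 3) = (3/6)(3/5)(2/4)(1/3) = 1/20; P(data | r = 4) = (4/6)(2/5)(3/4)(2/3) = 2/15; P(data | r = 5) = (5/6)(1/5)(4/4)(3/3) = 1/6.
Multiplying each by its prior: 1/5 · 0 = 0, 1/5 · 0 = 0, 1/5 · 1/20 = 1/100, 1/5 · 2/15 = 2/75, 1/5 · 1/6 = 1/30; with total 7/100.
The posterior is then P(r = 1 | data) = 0, P(r = 2 | data) = 0, P(r = 3 | data) = 1/7, P(r = 4 | data) = 8/21, P(r = 5 | data) = 10/21.
The predictive probability is P(black next | data) = (1)(1/7) + (1/2)(8/21) + (0)(10/21) = 1/3.

0.333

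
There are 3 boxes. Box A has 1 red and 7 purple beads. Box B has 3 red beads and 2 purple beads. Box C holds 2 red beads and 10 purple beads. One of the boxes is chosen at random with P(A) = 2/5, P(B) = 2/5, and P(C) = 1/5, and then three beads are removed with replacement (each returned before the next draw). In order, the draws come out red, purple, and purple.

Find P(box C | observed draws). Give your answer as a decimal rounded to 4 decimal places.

0.2319

For each hypothesis, P(data | H) works out to: P(data | box A) = (1/8)(7/8)(7/8) = 0.095703; P(data | box B) = (3/5)(2/5)(2/5) = 0.096; P(data | box C) = (2/12)(10/12)(10/12) = 0.11574.
Weighting by the prior gives 2/5 · 0.095703 = 0.038281, 2/5 · 0.096 = 0.0384, 1/5 · 0.11574 = 0.023148; these sum to 0.099829.
By Bayes' rule, P(box C | data) = (0.023148) / (0.099829) = 0.23188.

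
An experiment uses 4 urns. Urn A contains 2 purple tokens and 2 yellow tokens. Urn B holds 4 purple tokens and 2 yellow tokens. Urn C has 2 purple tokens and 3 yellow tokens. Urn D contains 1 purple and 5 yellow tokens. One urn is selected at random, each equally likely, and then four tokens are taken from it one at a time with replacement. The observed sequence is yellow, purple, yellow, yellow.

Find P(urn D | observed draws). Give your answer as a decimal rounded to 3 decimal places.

0.357

Compute the likelihood of the observed sequence for each case: P(data | urn A) = (2/4)(2/4)(2/4)(2/4) = 0.0625; P(data | urn B) = (2/6)(4/6)(2/6)(2/6) = 0.024691; P(data | urn C) = (3/5)(2/5)(3/5)(3/5) = 0.0864; P(data | urn D) = (5/6)(1/6)(5/6)(5/6) = 0.096451.
Multiplying each by its prior: 1/4 · 0.0625 = 0.015625, 1/4 · 0.024691 = 0.0061728, 1/4 · 0.0864 = 0.0216, 1/4 · 0.096451 = 0.024113; summing to 0.06751.
Therefore the posterior P(urn D | data) = (0.024113) / (0.06751) = 0.35717.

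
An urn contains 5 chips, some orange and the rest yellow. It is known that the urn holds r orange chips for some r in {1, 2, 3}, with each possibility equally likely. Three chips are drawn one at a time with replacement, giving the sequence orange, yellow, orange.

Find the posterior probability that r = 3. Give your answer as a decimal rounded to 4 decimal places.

0.5294

For each hypothesis, P(data | H) works out to: P(data | r = 1) = (1/5)(4/5)(1/5) = 4/125; P(data | r = 2) = (2/5)(3/5)(2/5) = 12/125; P(data | r = 3) = (3/5)(2/5)(3/5) = 18/125.
Multiplying each by its prior: 1/3 · 4/125 = 4/375, 1/3 · 12/125 = 4/125, 1/3 · 18/125 = 6/125; these sum to 34/375.
So P(r = 3 | data) = (6/125) / (34/375) = 9/17.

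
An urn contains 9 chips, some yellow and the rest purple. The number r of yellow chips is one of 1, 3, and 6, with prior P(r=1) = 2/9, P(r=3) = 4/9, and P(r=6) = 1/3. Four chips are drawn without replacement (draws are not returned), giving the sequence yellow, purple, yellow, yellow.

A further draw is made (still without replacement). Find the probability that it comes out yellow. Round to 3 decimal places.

For each hypothesis, P(data | H) works out to: P(data | r = 1) = (1/9)(8/8)(0/7) = 0; P(data | r = 3) = (3/9)(6/8)(2/7)(1/6) = 1/84; P(data | r = 6) = (6/9)(3/8)(5/7)(4/6) = 5/42.
Weighting by the prior gives 2/9 · 0 = 0, 4/9 · 1/84 = 1/189, 1/3 · 5/42 = 5/126; summing to 17/378.
Normalising, the posterior is P(r = 1 | data) = 0, P(r = 3 | data) = 2/17, P(r = 6 | data) = 15/17.
The predictive probability is P(yellow next | data) = (0)(2/17) + (3/5)(15/17) = 9/17.

0.529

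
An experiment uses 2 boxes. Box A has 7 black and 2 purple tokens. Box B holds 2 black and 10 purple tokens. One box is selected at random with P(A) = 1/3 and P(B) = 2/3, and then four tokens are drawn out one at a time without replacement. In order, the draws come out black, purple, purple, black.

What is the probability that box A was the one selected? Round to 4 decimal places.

The likelihood of the observed sequence under each hypothesis: P(data | box A) = (7/9)(2/8)(1/7)(6/6) = 0.027778; P(data | box B) = (2/12)(10/11)(9/10)(1/9) = 0.015152.
Weighting by the prior gives 1/3 · 0.027778 = 0.0092593, 2/3 · 0.015152 = 0.010101; with total 0.01936.
Hence P(box A | data) = (0.0092593) / (0.01936) = 0.47826.

0.4783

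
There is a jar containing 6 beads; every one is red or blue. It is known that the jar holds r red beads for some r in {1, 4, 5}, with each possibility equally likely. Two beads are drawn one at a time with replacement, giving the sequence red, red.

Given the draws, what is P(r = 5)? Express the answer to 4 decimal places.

Compute the likelihood of the observed sequence for each case: P(data | r = 1) = (1/6)(1/6) = 1/36; P(data | r = 4) = (4/6)(4/6) = 4/9; P(data | r = 5) = (5/6)(5/6) = 25/36.
The prior-weighted likelihoods are 1/3 · 1/36 = 1/108, 1/3 · 4/9 = 4/27, 1/3 · 25/36 = 25/108; with total 7/18.
So P(r = 5 | data) = (25/108) / (7/18) = 25/42.

0.5952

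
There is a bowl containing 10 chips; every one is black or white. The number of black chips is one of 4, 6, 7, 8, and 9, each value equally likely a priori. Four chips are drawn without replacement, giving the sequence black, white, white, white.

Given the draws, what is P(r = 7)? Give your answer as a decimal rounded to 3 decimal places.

Under each hypothesis, the probability of the observed sequence is: P(data | r = 4) = (4/10)(6/9)(5/8)(4/7) = 0.095238; P(data | r = 6) = (6/10)(4/9)(3/8)(2/7) = 0.028571; P(data | r = 7) = (7/10)(3/9)(2/8)(1/7) = 0.0083333; P(data | r = 8) = (8/10)(2/9)(1/8)(0/7) = 0; P(data | r = 9) = (9/10)(1/9)(0/8) = 0.
Multiplying each by its prior: 1/5 · 0.095238 = 0.019048, 1/5 · 0.028571 = 0.0057143, 1/5 · 0.0083333 = 0.0016667, 1/5 · 0 = 0, 1/5 · 0 = 0; these sum to 0.026429.
So P(r = 7 | data) = (0.0016667) / (0.026429) = 0.063063.

0.063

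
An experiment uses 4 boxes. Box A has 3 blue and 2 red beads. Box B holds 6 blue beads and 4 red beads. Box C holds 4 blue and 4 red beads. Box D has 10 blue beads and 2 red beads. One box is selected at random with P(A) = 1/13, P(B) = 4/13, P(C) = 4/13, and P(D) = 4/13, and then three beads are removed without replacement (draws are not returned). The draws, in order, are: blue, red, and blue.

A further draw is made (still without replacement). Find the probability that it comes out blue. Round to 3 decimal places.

0.602

Under each hypothesis, the probability of the observed sequence is: P(data | box A) = (3/5)(2/4)(2/3) = 0.2; P(data | box B) = (6/10)(4/9)(5/8) = 0.16667; P(data | box C) = (4/8)(4/7)(3/6) = 0.14286; P(data | box D) = (10/12)(2/11)(9/10) = 0.13636.
The prior-weighted likelihoods are 1/13 · 0.2 = 0.015385, 4/13 · 0.16667 = 0.051282, 4/13 · 0.14286 = 0.043956, 4/13 · 0.13636 = 0.041958; these sum to 0.15258.
The posterior is then P(box A | data) = 0.10083, P(box B | data) = 0.3361, P(box C | data) = 0.28808, P(box D | data) = 0.27499.
Averaging over the posterior, P(blue next | data) = (1/2)(0.10083) + (4/7)(0.3361) + (2/5)(0.28808) + (8/9)(0.27499) = 0.60214.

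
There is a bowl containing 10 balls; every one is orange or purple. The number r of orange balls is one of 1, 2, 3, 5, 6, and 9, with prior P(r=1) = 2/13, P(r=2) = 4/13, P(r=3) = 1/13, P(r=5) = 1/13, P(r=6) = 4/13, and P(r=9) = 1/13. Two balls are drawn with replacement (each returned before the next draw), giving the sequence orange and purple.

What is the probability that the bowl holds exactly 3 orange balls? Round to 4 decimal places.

0.0901

For each hypothesis, P(data | H) works out to: P(data | r = 1) = (1/10)(9/10) = 0.09; P(data | r = 2) = (2/10)(8/10) = 0.16; P(data | r = 3) = (3/10)(7/10) = 0.21; P(data | r = 5) = (5/10)(5/10) = 0.25; P(data | r = 6) = (6/10)(4/10) = 0.24; P(data | r = 9) = (9/10)(1/10) = 0.09.
Weighting by the prior gives 2/13 · 0.09 = 0.013846, 4/13 · 0.16 = 0.049231, 1/13 · 0.21 = 0.016154, 1/13 · 0.25 = 0.019231, 4/13 · 0.24 = 0.073846, 1/13 · 0.09 = 0.0069231; these sum to 0.17923.
By Bayes' rule, P(r = 3 | data) = (0.016154) / (0.17923) = 0.090129.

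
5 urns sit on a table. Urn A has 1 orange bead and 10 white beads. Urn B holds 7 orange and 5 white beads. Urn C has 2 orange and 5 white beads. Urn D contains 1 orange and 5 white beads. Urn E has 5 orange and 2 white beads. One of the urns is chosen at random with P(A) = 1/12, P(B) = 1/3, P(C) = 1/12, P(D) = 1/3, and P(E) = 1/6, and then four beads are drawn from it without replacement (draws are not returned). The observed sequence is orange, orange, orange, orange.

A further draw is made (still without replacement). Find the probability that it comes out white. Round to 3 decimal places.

0.646

Under each hypothesis, the probability of the observed sequence is: P(data | urn A) = (1/11)(0/10) = 0; P(data | urn B) = (7/12)(6/11)(5/10)(4/9) = 0.070707; P(data | urn C) = (2/7)(1/6)(0/5) = 0; P(data | urn D) = (1/6)(0/5) = 0; P(data | urn E) = (5/7)(4/6)(3/5)(2/4) = 0.14286.
Multiplying each by its prior: 1/12 · 0 = 0, 1/3 · 0.070707 = 0.023569, 1/12 · 0 = 0, 1/3 · 0 = 0, 1/6 · 0.14286 = 0.02381; with total 0.047379.
Normalising, the posterior is P(urn A | data) = 0, P(urn B | data) = 0.49746, P(urn C | data) = 0, P(urn D | data) = 0, P(urn E | data) = 0.50254.
So P(white next | data) = Σ P(white next | H) P(H | data) = (5/8)(0.49746) + (2/3)(0.50254) = 0.64594.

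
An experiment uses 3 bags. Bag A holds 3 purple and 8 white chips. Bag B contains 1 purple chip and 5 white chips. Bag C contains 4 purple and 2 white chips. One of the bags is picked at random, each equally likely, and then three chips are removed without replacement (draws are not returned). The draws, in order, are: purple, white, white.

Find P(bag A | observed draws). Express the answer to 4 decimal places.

0.4211

For each hypothesis, P(data | H) works out to: P(data | bag A) = (3/11)(8/10)(7/9) = 28/165; P(data | bag B) = (1/6)(5/5)(4/4) = 1/6; P(data | bag C) = (4/6)(2/5)(1/4) = 1/15.
Multiplying each by its prior: 1/3 · 28/165 = 28/495, 1/3 · 1/6 = 1/18, 1/3 · 1/15 = 1/45; these sum to 133/990.
Therefore the posterior P(bag A | data) = (28/495) / (133/990) = 8/19.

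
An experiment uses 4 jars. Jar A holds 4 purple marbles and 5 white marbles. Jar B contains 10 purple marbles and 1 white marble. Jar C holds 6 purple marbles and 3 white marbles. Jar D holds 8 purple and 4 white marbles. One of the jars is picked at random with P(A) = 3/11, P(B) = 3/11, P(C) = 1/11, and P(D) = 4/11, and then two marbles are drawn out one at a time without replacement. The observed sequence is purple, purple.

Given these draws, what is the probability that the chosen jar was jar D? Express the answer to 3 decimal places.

0.335

Compute the likelihood of the observed sequence for each case: P(data | jar A) = (4/9)(3/8) = 1/6; P(data | jar B) = (10/11)(9/10) = 9/11; P(data | jar C) = (6/9)(5/8) = 5/12; P(data | jar D) = (8/12)(7/11) = 14/33.
Weighting by the prior gives 3/11 · 1/6 = 1/22, 3/11 · 9/11 = 27/121, 1/11 · 5/12 = 5/132, 4/11 · 14/33 = 56/363; with total 223/484.
By Bayes' rule, P(jar D | data) = (56/363) / (223/484) = 224/669.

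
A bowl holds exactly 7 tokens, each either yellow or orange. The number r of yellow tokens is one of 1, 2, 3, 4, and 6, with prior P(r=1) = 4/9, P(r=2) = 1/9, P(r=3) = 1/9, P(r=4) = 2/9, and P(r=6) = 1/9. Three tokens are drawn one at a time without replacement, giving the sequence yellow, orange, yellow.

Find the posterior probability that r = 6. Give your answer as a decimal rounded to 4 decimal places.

0.2206

Under each hypothesis, the probability of the observed sequence is: P(data | r = 1) = (1/7)(6/6)(0/5) = 0; P(data | r = 2) = (2/7)(5/6)(1/5) = 1/21; P(data | r = 3) = (3/7)(4/6)(2/5) = 4/35; P(data | r = 4) = (4/7)(3/6)(3/5) = 6/35; P(data | r = 6) = (6/7)(1/6)(5/5) = 1/7.
Multiplying each by its prior: 4/9 · 0 = 0, 1/9 · 1/21 = 1/189, 1/9 · 4/35 = 4/315, 2/9 · 6/35 = 4/105, 1/9 · 1/7 = 1/63; these sum to 68/945.
By Bayes' rule, P(r = 6 | data) = (1/63) / (68/945) = 15/68.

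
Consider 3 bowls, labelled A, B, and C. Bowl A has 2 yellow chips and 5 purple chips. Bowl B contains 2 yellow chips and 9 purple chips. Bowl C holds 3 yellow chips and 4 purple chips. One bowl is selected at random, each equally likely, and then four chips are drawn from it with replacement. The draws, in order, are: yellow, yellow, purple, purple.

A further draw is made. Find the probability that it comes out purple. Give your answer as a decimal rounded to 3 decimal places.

Under each hypothesis, the probability of the observed sequence is: P(data | bowl A) = (2/7)(2/7)(5/7)(5/7) = 0.041649; P(data | bowl B) = (2/11)(2/11)(9/11)(9/11) = 0.02213; P(data | bowl C) = (3/7)(3/7)(4/7)(4/7) = 0.059975.
Multiplying each by its prior: 1/3 · 0.041649 = 0.013883, 1/3 · 0.02213 = 0.0073765, 1/3 · 0.059975 = 0.019992; with total 0.041251.
The posterior is then P(bowl A | data) = 0.33655, P(bowl B | data) = 0.17882, P(bowl C | data) = 0.48463.
So P(purple next | data) = Σ P(purple next | H) P(H | data) = (5/7)(0.33655) + (9/11)(0.17882) + (4/7)(0.48463) = 0.66363.

0.664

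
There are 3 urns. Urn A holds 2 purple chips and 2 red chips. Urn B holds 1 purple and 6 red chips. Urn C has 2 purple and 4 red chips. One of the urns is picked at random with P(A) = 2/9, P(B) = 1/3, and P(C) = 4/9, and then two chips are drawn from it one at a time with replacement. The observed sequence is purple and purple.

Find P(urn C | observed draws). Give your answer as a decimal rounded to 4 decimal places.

For each hypothesis, P(data | H) works out to: P(data | urn A) = (2/4)(2/4) = 0.25; P(data | urn B) = (1/7)(1/7) = 0.020408; P(data | urn C) = (2/6)(2/6) = 0.11111.
Weighting by the prior gives 2/9 · 0.25 = 0.055556, 1/3 · 0.020408 = 0.0068027, 4/9 · 0.11111 = 0.049383; these sum to 0.11174.
Therefore the posterior P(urn C | data) = (0.049383) / (0.11174) = 0.44194.

0.4419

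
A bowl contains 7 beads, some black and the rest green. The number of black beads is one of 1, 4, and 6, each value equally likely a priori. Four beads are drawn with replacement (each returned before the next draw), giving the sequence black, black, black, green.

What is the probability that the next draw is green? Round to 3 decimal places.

0.286

Under each hypothesis, the probability of the observed sequence is: P(data | r = 1) = (1/7)(1/7)(1/7)(6/7) = 0.002499; P(data | r = 4) = (4/7)(4/7)(4/7)(3/7) = 0.079967; P(data | r = 6) = (6/7)(6/7)(6/7)(1/7) = 0.089963.
Weighting by the prior gives 1/3 · 0.002499 = 0.00083299, 1/3 · 0.079967 = 0.026656, 1/3 · 0.089963 = 0.029988; summing to 0.057476.
The posterior is then P(r = 1 | data) = 0.014493, P(r = 4 | data) = 0.46377, P(r = 6 | data) = 0.52174.
The predictive probability is P(green next | data) = (6/7)(0.014493) + (3/7)(0.46377) + (1/7)(0.52174) = 0.28571.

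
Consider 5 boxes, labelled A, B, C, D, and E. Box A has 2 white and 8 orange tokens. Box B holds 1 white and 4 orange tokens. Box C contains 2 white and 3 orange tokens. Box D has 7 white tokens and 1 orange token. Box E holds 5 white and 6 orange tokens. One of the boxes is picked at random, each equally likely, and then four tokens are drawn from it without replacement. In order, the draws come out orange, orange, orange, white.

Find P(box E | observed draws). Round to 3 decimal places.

0.149

Compute the likelihood of the observed sequence for each case: P(data | box A) = (8/10)(7/9)(6/8)(2/7) = 2/15; P(data | box B) = (4/5)(3/4)(2/3)(1/2) = 1/5; P(data | box C) = (3/5)(2/4)(1/3)(2/2) = 1/10; P(data | box D) = (1/8)(0/7) = 0; P(data | box E) = (6/11)(5/10)(4/9)(5/8) = 5/66.
The prior-weighted likelihoods are 1/5 · 2/15 = 2/75, 1/5 · 1/5 = 1/25, 1/5 · 1/10 = 1/50, 1/5 · 0 = 0, 1/5 · 5/66 = 1/66; summing to 28/275.
So P(box E | data) = (1/66) / (28/275) = 25/168.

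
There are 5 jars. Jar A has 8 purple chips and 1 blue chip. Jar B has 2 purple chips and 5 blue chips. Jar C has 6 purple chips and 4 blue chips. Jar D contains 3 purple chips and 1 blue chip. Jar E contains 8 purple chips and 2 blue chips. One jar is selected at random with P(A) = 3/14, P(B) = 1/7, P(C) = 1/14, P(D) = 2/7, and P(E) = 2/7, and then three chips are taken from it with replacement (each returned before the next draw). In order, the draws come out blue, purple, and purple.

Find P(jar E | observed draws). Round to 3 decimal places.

0.320

The likelihood of the observed sequence under each hypothesis: P(data | jar A) = (1/9)(8/9)(8/9) = 0.087791; P(data | jar B) = (5/7)(2/7)(2/7) = 0.058309; P(data | jar C) = (4/10)(6/10)(6/10) = 0.144; P(data | jar D) = (1/4)(3/4)(3/4) = 0.14062; P(data | jar E) = (2/10)(8/10)(8/10) = 0.128.
Multiplying each by its prior: 3/14 · 0.087791 = 0.018812, 1/7 · 0.058309 = 0.0083299, 1/14 · 0.144 = 0.010286, 2/7 · 0.14062 = 0.040179, 2/7 · 0.128 = 0.036571; with total 0.11418.
By Bayes' rule, P(jar E | data) = (0.036571) / (0.11418) = 0.3203.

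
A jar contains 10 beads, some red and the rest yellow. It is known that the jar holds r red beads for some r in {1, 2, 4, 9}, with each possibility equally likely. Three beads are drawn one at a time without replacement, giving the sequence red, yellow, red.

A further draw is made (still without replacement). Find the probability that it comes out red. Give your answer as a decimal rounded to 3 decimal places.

0.579

Under each hypothesis, the probability of the observed sequence is: P(data | r = 1) = (1/10)(9/9)(0/8) = 0; P(data | r = 2) = (2/10)(8/9)(1/8) = 1/45; P(data | r = 4) = (4/10)(6/9)(3/8) = 1/10; P(data | r = 9) = (9/10)(1/9)(8/8) = 1/10.
The prior-weighted likelihoods are 1/4 · 0 = 0, 1/4 · 1/45 = 1/180, 1/4 · 1/10 = 1/40, 1/4 · 1/10 = 1/40; these sum to 1/18.
Dividing through by the total gives posterior P(r = 1 | data) = 0, P(r = 2 | data) = 1/10, P(r = 4 | data) = 9/20, P(r = 9 | data) = 9/20.
The predictive probability is P(red next | data) = (0)(1/10) + (2/7)(9/20) + (1)(9/20) = 81/140.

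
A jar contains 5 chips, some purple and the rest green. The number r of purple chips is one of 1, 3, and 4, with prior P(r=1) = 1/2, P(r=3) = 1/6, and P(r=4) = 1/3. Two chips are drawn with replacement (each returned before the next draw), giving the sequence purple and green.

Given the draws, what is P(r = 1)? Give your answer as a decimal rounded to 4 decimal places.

0.4615

The likelihood of the observed sequence under each hypothesis: P(data | r = 1) = (1/5)(4/5) = 4/25; P(data | r = 3) = (3/5)(2/5) = 6/25; P(data | r = 4) = (4/5)(1/5) = 4/25.
The prior-weighted likelihoods are 1/2 · 4/25 = 2/25, 1/6 · 6/25 = 1/25, 1/3 · 4/25 = 4/75; summing to 13/75.
So P(r = 1 | data) = (2/25) / (13/75) = 6/13.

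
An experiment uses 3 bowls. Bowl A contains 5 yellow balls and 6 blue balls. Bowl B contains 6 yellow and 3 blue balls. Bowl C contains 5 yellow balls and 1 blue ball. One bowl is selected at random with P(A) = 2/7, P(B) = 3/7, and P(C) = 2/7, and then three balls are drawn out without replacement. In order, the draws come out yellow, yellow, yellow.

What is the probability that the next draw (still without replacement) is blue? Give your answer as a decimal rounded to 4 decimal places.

0.4257

Under each hypothesis, the probability of the observed sequence is: P(data | bowl A) = (5/11)(4/10)(3/9) = 0.060606; P(data | bowl B) = (6/9)(5/8)(4/7) = 0.2381; P(data | bowl C) = (5/6)(4/5)(3/4) = 0.5.
Weighting by the prior gives 2/7 · 0.060606 = 0.017316, 3/7 · 0.2381 = 0.10204, 2/7 · 0.5 = 0.14286; with total 0.26221.
Normalising, the posterior is P(bowl A | data) = 0.066038, P(bowl B | data) = 0.38915, P(bowl C | data) = 0.54481.
So P(blue next | data) = Σ P(blue next | H) P(H | data) = (3/4)(0.066038) + (1/2)(0.38915) + (1/3)(0.54481) = 0.42571.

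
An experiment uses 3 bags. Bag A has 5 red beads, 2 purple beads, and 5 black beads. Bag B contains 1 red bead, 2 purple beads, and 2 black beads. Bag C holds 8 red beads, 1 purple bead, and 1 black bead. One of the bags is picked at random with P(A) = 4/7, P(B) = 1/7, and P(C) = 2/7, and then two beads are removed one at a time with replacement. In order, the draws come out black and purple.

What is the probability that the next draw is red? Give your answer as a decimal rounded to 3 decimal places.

For each hypothesis, P(data | H) works out to: P(data | bag A) = (5/12)(2/12) = 0.069444; P(data | bag B) = (2/5)(2/5) = 0.16; P(data | bag C) = (1/10)(1/10) = 0.01.
The prior-weighted likelihoods are 4/7 · 0.069444 = 0.039683, 1/7 · 0.16 = 0.022857, 2/7 · 0.01 = 0.0028571; these sum to 0.065397.
Dividing through by the total gives posterior P(bag A | data) = 0.6068, P(bag B | data) = 0.34951, P(bag C | data) = 0.043689.
Averaging over the posterior, P(red next | data) = (5/12)(0.6068) + (1/5)(0.34951) + (4/5)(0.043689) = 0.35769.

0.358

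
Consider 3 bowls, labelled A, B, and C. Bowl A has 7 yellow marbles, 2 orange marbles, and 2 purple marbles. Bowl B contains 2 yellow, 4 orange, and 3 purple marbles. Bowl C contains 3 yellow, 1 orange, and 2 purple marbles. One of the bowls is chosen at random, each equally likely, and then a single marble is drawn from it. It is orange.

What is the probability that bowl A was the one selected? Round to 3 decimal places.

The likelihood of this draw under each hypothesis: P(data | bowl A) = (2/11) = 2/11; P(data | bowl B) = (4/9) = 4/9; P(data | bowl C) = (1/6) = 1/6.
Weighting by the prior gives 1/3 · 2/11 = 2/33, 1/3 · 4/9 = 4/27, 1/3 · 1/6 = 1/18; with total 157/594.
So P(bowl A | data) = (2/33) / (157/594) = 36/157.

0.229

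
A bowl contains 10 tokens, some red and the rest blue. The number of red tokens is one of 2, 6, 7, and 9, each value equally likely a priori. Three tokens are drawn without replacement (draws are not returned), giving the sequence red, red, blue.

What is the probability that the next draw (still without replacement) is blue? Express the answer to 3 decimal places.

For each hypothesis, P(data | H) works out to: P(data | r = 2) = (2/10)(1/9)(8/8) = 0.022222; P(data | r = 6) = (6/10)(5/9)(4/8) = 0.16667; P(data | r = 7) = (7/10)(6/9)(3/8) = 0.175; P(data | r = 9) = (9/10)(8/9)(1/8) = 0.1.
Multiplying each by its prior: 1/4 · 0.022222 = 0.0055556, 1/4 · 0.16667 = 0.041667, 1/4 · 0.175 = 0.04375, 1/4 · 0.1 = 0.025; these sum to 0.11597.
Dividing through by the total gives posterior P(r = 2 | data) = 0.047904, P(r = 6 | data) = 0.35928, P(r = 7 | data) = 0.37725, P(r = 9 | data) = 0.21557.
Averaging over the posterior, P(blue next | data) = (1)(0.047904) + (3/7)(0.35928) + (2/7)(0.37725) + (0)(0.21557) = 0.30967.

0.310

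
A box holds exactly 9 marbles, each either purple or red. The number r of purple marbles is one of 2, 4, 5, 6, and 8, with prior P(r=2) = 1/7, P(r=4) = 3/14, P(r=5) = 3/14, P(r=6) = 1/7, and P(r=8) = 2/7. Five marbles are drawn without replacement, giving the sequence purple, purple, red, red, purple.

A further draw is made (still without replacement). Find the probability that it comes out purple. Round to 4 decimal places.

Compute the likelihood of the observed sequence for each case: P(data | r = 2) = (2/9)(1/8)(7/7)(6/6)(0/5) = 0; P(data | r = 4) = (4/9)(3/8)(5/7)(4/6)(2/5) = 2/63; P(data | r = 5) = (5/9)(4/8)(4/7)(3/6)(3/5) = 1/21; P(data | r = 6) = (6/9)(5/8)(3/7)(2/6)(4/5) = 1/21; P(data | r = 8) = (8/9)(7/8)(1/7)(0/6) = 0.
Weighting by the prior gives 1/7 · 0 = 0, 3/14 · 2/63 = 1/147, 3/14 · 1/21 = 1/98, 1/7 · 1/21 = 1/147, 2/7 · 0 = 0; summing to 1/42.
Normalising, the posterior is P(r = 2 | data) = 0, P(r = 4 | data) = 2/7, P(r = 5 | data) = 3/7, P(r = 6 | data) = 2/7, P(r = 8 | data) = 0.
Averaging over the posterior, P(purple next | data) = (1/4)(2/7) + (1/2)(3/7) + (3/4)(2/7) = 1/2.

0.5000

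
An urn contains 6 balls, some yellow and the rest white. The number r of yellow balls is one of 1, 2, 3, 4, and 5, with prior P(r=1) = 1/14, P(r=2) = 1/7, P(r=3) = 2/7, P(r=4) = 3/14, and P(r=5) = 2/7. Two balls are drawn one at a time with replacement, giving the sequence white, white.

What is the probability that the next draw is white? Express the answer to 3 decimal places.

0.595

Under each hypothesis, the probability of the observed sequence is: P(data | r = 1) = (5/6)(5/6) = 25/36; P(data | r = 2) = (4/6)(4/6) = 4/9; P(data | r = 3) = (3/6)(3/6) = 1/4; P(data | r = 4) = (2/6)(2/6) = 1/9; P(data | r = 5) = (1/6)(1/6) = 1/36.
Multiplying each by its prior: 1/14 · 25/36 = 25/504, 1/7 · 4/9 = 4/63, 2/7 · 1/4 = 1/14, 3/14 · 1/9 = 1/42, 2/7 · 1/36 = 1/126; these sum to 109/504.
The posterior is then P(r = 1 | data) = 25/109, P(r = 2 | data) = 32/109, P(r = 3 | data) = 36/109, P(r = 4 | data) = 12/109, P(r = 5 | data) = 4/109.
Averaging over the posterior, P(white next | data) = (5/6)(25/109) + (2/3)(32/109) + (1/2)(36/109) + (1/3)(12/109) + (1/6)(4/109) = 389/654.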